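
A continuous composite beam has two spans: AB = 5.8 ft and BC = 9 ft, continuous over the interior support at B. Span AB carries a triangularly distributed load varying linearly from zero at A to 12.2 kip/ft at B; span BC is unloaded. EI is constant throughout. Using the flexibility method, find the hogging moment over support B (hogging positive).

Take M_B as the redundant. Released structure: two simple spans AB and BC with a hinge at B.
Discontinuity in slope at B on the released structure — sum the simple-span end rotations:
  span AB: triangular load, peak 12.2: w₀L³/(45EI) = 52.9/EI
  relative rotation θ_0 = (52.9 + 0)/EI = 52.9/EI
A unit hogging moment at B produces rotation L₁/(3EI) + L₂/(3EI) = 4.933/EI.
Compatibility: M_B·(L₁+L₂)/(3EI) = θ_0, giving M_B = 10.72 kip·ft (hogging).

M_B = 10.72 kip·ft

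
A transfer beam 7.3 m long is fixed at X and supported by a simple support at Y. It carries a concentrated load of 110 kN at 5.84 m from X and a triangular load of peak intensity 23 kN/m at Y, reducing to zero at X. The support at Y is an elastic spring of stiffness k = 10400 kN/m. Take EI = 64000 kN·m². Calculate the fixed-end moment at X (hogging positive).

M_X = 189.5 kN·m

Take the reaction at Y as the redundant and release it; the primary structure is a cantilever fixed at X.
Downward deflection at the released point Y due to the loads:
  point load 110 at a = 5.84: Pa²(3L − a)/(6EI) = 10042/EI
  triangular load, peak 23 at the free end: 11w₀L⁴/(120EI) = 5987/EI
  δ_0 = 16029/EI
Flexibility coefficient — unit upward force at Y: δ_{YY} = L³/(3EI) = 129.7/EI.
With EI = 64000 kN·m²: δ_0 = 0.25046 m and δ_{YY} = 0.002026 m/kN.
Compatibility — the spring shortens by R_Y/k under the reaction it provides: δ_0 − R_Y·δ_{YY} = R_Y/k. With 1/k = 0.000096 m/kN, R_Y = δ_0 / (δ_{YY} + 1/k) = 0.25046 / (0.002026 + 0.000096) = 118 kN.
Moment equilibrium about X: M_X = Σ(load moments about X) − R_Y·L = 1051 − 118×7.3 = 189.5 kN·m.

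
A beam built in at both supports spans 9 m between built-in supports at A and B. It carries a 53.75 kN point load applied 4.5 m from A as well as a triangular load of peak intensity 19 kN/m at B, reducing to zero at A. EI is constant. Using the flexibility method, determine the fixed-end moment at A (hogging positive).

Release both end moments; the primary structure is a simply-supported span AB with redundants M_A and M_B.
On the primary (simply-supported) span, the end slopes from the loading are:
  at A: point load 53.75 at a = 4.5: Pab(L + b)/(6LEI) = 272.1/EI
  at B: point load 53.75 at a = 4.5: Pab(L + a)/(6LEI) = 272.1/EI
  at A: triangular load, peak 19: 7w₀L³/(360EI) = 269.3/EI
  at B: triangular load, peak 19: w₀L³/(45EI) = 307.8/EI
  θ_A0 = 541.4/EI,  θ_B0 = 579.9/EI
Flexibility coefficients: a unit moment at one end gives L/(3EI) there and L/(6EI) at the far end, so f₁₁ = f₂₂ = 3/EI and f₁₂ = f₂₁ = 1.5/EI.
Compatibility — zero rotation at each built-in end:
  3 M_A + 1.5 M_B = 541.4
  1.5 M_A + 3 M_B = 579.9
Solving the pair gives M_A = 111.8 kN·m and M_B = 137.4 kN·m (hogging).

M_A = 111.8 kN·m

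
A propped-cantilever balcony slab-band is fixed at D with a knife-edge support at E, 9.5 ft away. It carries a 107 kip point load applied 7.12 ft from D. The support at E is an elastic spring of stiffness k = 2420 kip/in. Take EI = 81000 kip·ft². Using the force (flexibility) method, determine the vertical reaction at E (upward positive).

R_E = 66.98 kip

Choose R_E as the redundant. The primary structure is the cantilever fixed at D.
Free-end deflection of the primary structure under the applied loading (downward +):
  point load 107 at a = 7.12: Pa²(3L − a)/(6EI) = 19329/EI
Flexibility coefficient — unit upward force at E: δ_{EE} = L³/(3EI) = 285.8/EI.
With EI = 81000 kip·ft²: δ_0 = 0.23862 ft and δ_{EE} = 0.003528 ft/kip.
Compatibility — the spring shortens by R_E/k under the reaction it provides: δ_0 − R_E·δ_{EE} = R_E/k. With 1/k = 1/(2420×12) ft/kip = 0.000034 ft/kip, R_E = δ_0 / (δ_{EE} + 1/k) = 0.23862 / (0.003528 + 0.000034) = 66.98 kip.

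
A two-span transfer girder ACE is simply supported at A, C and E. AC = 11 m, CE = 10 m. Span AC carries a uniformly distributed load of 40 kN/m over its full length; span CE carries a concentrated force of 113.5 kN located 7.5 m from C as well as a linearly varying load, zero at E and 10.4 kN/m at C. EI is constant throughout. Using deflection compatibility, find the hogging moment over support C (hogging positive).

Release continuity at C by inserting a hinge; the redundant is the internal moment M_C. The primary structure is two simply-supported spans AC and CE.
Rotations at C on the released spans (each span's end-slope, ×1/EI):
  span AC: UDL 40: wL³/(24EI) = 2218/EI
  span CE: point load 113.5 at a = 7.5: Pab(L + b)/(6LEI) = 443.4/EI
  span CE: triangular load, peak 10.4: w₀L³/(45EI) = 231.1/EI
  relative rotation θ_0 = (2218 + 674.5)/EI = 2893/EI
A unit hogging moment at C produces rotation L₁/(3EI) + L₂/(3EI) = 7/EI.
Slope continuity at C: θ_0 = M_C·7/EI, so M_C = 2893/7 = 413.3 kN·m (hogging).

M_C = 413.3 kN·m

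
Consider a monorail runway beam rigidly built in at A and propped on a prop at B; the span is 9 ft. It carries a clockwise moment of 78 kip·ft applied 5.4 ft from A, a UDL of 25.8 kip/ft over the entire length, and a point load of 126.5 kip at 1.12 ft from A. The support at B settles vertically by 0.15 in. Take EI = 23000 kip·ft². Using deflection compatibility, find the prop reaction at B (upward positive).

R_B = 99.63 kip

Take the reaction at B as the redundant and release it; the primary structure is a cantilever fixed at A.
Deflection at B on the released cantilever, summing each load's contribution:
  clockwise couple 78 at a = 5.4: M₀a(2L − a)/(2EI) = 2654/EI
  UDL 25.8: wL⁴/(8EI) = 21159/EI
  point load 126.5 at a = 1.12: Pa²(3L − a)/(6EI) = 684.4/EI
  δ_0 = 24497/EI
Tip deflection under a unit load at B: L³/(3EI) = 243/EI.
With EI = 23000 kip·ft²: δ_0 = 1.0651 ft and δ_{BB} = 0.010565 ft/kip.
Compatibility — the beam at B must follow the support down by 0.0125 ft: δ_0 − R_B·δ_{BB} = 0.0125, so R_B = (1.0651 − 0.0125)/0.010565 = 99.63 kip.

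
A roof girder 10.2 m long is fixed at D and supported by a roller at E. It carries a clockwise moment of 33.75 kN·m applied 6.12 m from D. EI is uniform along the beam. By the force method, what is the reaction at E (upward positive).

Release the roller at E. Primary structure: cantilever fixed at D.
Downward deflection at the released point E due to the loads:
  clockwise couple 33.75 at a = 6.12: M₀a(2L − a)/(2EI) = 1475/EI
Tip deflection under a unit load at E: L³/(3EI) = 353.7/EI.
The prop prevents deflection at E: R_E = δ_0/δ_{EE} = 1475/353.7 = 4.169 kN.

R_E = 4.169 kN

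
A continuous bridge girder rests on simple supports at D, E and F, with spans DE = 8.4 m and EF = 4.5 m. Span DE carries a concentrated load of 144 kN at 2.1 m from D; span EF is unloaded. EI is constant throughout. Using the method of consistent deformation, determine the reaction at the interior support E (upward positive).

R_E = 67.5 kN

Release continuity at E by inserting a hinge; the redundant is the internal moment M_E. The primary structure is two simply-supported spans DE and EF.
Discontinuity in slope at E on the released structure — sum the simple-span end rotations:
  span DE: point load 144 at a = 2.1: Pab(L + a)/(6LEI) = 396.9/EI
  relative rotation θ_0 = (396.9 + 0)/EI = 396.9/EI
A unit hogging moment at E produces rotation L₁/(3EI) + L₂/(3EI) = 4.3/EI.
Slope continuity at E: θ_0 = M_E·4.3/EI, so M_E = 396.9/4.3 = 92.3 kN·m (hogging).
Span DE, ΣM about D with M_E applied at E: R_E^{DE}·8.4 = 302.4 + 92.3, so R_E^{DE} = 46.99 kN and R_D = 144 − 46.99 = 97.01 kN.
Span EF, ΣM about F: R_E^{EF}·4.5 = 0 + 92.3, so R_E^{EF} = 20.51 kN and R_F = 0 − 20.51 = -20.51 kN.
R_E = 46.99 + 20.51 = 67.5 kN.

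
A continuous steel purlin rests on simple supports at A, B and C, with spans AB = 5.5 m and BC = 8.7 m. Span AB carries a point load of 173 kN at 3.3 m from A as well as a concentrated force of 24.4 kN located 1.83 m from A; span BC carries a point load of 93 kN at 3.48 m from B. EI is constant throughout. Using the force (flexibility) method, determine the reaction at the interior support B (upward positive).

Take M_B as the redundant. Released structure: two simple spans AB and BC with a hinge at B.
End slopes at the hinge B, treating each span as simply supported:
  span AB: point load 173 at a = 3.3: Pab(L + a)/(6LEI) = 334.9/EI
  span AB: point load 24.4 at a = 1.83: Pab(L + a)/(6LEI) = 36.4/EI
  span BC: point load 93 at a = 3.48: Pab(L + b)/(6LEI) = 450.5/EI
  relative rotation θ_0 = (371.3 + 450.5)/EI = 821.8/EI
A unit hogging moment at B produces rotation L₁/(3EI) + L₂/(3EI) = 4.733/EI.
Compatibility: M_B·(L₁+L₂)/(3EI) = θ_0, giving M_B = 173.6 kN·m (hogging).
Span AB, ΣM about A with M_B applied at B: R_B^{AB}·5.5 = 615.6 + 173.6, so R_B^{AB} = 143.5 kN and R_A = 197.4 − 143.5 = 53.91 kN.
Span BC, ΣM about C: R_B^{BC}·8.7 = 485.5 + 173.6, so R_B^{BC} = 75.76 kN and R_C = 93 − 75.76 = 17.24 kN.
R_B = 143.5 + 75.76 = 219.2 kN.

R_B = 219.2 kN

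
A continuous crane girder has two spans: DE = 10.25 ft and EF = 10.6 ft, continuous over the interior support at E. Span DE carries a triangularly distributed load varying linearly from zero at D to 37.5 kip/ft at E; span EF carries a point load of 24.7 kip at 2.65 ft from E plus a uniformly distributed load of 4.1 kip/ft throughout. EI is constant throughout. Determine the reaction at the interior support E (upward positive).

R_E = 203 kip

Release continuity at E by inserting a hinge; the redundant is the internal moment M_E. The primary structure is two simply-supported spans DE and EF.
Discontinuity in slope at E on the released structure — sum the simple-span end rotations:
  span DE: triangular load, peak 37.5: w₀L³/(45EI) = 897.4/EI
  span EF: point load 24.7 at a = 2.65: Pab(L + b)/(6LEI) = 151.8/EI
  span EF: UDL 4.1: wL³/(24EI) = 203.5/EI
  relative rotation θ_0 = (897.4 + 355.2)/EI = 1253/EI
A unit hogging moment at E produces rotation L₁/(3EI) + L₂/(3EI) = 6.95/EI.
Slope continuity at E: θ_0 = M_E·6.95/EI, so M_E = 1253/6.95 = 180.2 kip·ft (hogging).
Span DE, ΣM about D with M_E applied at E: R_E^{DE}·10.25 = 1313 + 180.2, so R_E^{DE} = 145.7 kip and R_D = 192.2 − 145.7 = 46.48 kip.
Span EF, ΣM about F: R_E^{EF}·10.6 = 426.7 + 180.2, so R_E^{EF} = 57.26 kip and R_F = 68.16 − 57.26 = 10.9 kip.
R_E = 145.7 + 57.26 = 203 kip.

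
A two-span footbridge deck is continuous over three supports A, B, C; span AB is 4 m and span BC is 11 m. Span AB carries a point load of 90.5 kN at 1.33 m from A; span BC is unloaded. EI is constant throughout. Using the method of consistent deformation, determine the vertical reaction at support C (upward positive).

R_C = -1.298 kN

Release continuity at B by inserting a hinge; the redundant is the internal moment M_B. The primary structure is two simply-supported spans AB and BC.
End slopes at the hinge B, treating each span as simply supported:
  span AB: point load 90.5 at a = 1.33: Pab(L + a)/(6LEI) = 71.37/EI
  relative rotation θ_0 = (71.37 + 0)/EI = 71.37/EI
A unit hogging moment at B produces rotation L₁/(3EI) + L₂/(3EI) = 5/EI.
Compatibility: M_B·(L₁+L₂)/(3EI) = θ_0, giving M_B = 14.27 kN·m (hogging).
Span BC, ΣM about C: R_B^{BC}·11 = 0 + 14.27, so R_B^{BC} = 1.298 kN and R_C = 0 − 1.298 = -1.298 kN.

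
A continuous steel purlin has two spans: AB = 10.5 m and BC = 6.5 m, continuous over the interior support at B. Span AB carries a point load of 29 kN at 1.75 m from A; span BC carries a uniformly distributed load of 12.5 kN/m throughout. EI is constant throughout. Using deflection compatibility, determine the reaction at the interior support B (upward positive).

R_B = 55.54 kN

Insert a hinge at B; M_B is the redundant, and each span becomes simply supported.
Rotations at B on the released spans (each span's end-slope, ×1/EI):
  span AB: point load 29 at a = 1.75: Pab(L + a)/(6LEI) = 86.35/EI
  span BC: UDL 12.5: wL³/(24EI) = 143/EI
  relative rotation θ_0 = (86.35 + 143)/EI = 229.4/EI
A unit hogging moment at B produces rotation L₁/(3EI) + L₂/(3EI) = 5.667/EI.
Slope continuity at B: θ_0 = M_B·5.667/EI, so M_B = 229.4/5.667 = 40.48 kN·m (hogging).
Span AB, ΣM about A with M_B applied at B: R_B^{AB}·10.5 = 50.75 + 40.48, so R_B^{AB} = 8.688 kN and R_A = 29 − 8.688 = 20.31 kN.
Span BC, ΣM about C: R_B^{BC}·6.5 = 264.1 + 40.48, so R_B^{BC} = 46.85 kN and R_C = 81.25 − 46.85 = 34.4 kN.
R_B = 8.688 + 46.85 = 55.54 kN.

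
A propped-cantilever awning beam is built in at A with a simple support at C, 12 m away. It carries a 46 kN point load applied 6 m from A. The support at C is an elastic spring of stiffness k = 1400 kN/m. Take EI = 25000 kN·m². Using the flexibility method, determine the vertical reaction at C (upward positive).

R_C = 13.94 kN

Remove the prop at C; the released (primary) structure is a cantilever built in at A.
Primary-structure tip deflection at C by superposition:
  point load 46 at a = 6: Pa²(3L − a)/(6EI) = 8280/EI
Flexibility coefficient — unit upward force at C: δ_{CC} = L³/(3EI) = 576/EI.
With EI = 25000 kN·m²: δ_0 = 0.3312 m and δ_{CC} = 0.02304 m/kN.
Compatibility — the spring shortens by R_C/k under the reaction it provides: δ_0 − R_C·δ_{CC} = R_C/k. With 1/k = 0.000714 m/kN, R_C = δ_0 / (δ_{CC} + 1/k) = 0.3312 / (0.02304 + 0.000714) = 13.94 kN.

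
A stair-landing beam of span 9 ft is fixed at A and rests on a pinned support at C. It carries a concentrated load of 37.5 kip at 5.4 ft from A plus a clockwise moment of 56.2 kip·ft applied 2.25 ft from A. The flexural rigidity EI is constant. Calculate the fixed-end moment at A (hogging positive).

Take the reaction at C as the redundant and release it; the primary structure is a cantilever fixed at A.
Downward deflection at the released point C due to the loads:
  point load 37.5 at a = 5.4: Pa²(3L − a)/(6EI) = 3937/EI
  clockwise couple 56.2 at a = 2.25: M₀a(2L − a)/(2EI) = 995.8/EI
  δ_0 = 4932/EI
Tip deflection under a unit load at C: L³/(3EI) = 243/EI.
The prop prevents deflection at C: R_C = δ_0/δ_{CC} = 4932/243 = 20.3 kip.
Moment equilibrium about A: M_A = Σ(load moments about A) − R_C·L = 258.7 − 20.3×9 = 76.02 kip·ft.

M_A = 76.02 kip·ft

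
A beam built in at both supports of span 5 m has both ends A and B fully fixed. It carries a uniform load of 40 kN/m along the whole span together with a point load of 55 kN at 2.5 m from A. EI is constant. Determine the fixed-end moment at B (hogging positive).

Release both end moments; the primary structure is a simply-supported span AB with redundants M_A and M_B.
End rotations of the released simple span under the applied load (×1/EI):
  at A: UDL 40: wL³/(24EI) = 208.3/EI
  at B: UDL 40: wL³/(24EI) = 208.3/EI
  at A: point load 55 at a = 2.5: Pab(L + b)/(6LEI) = 85.94/EI
  at B: point load 55 at a = 2.5: Pab(L + a)/(6LEI) = 85.94/EI
  θ_A0 = 294.3/EI,  θ_B0 = 294.3/EI
Flexibility coefficients: a unit moment at one end gives L/(3EI) there and L/(6EI) at the far end, so f₁₁ = f₂₂ = 1.667/EI and f₁₂ = f₂₁ = 0.8333/EI.
Compatibility — zero rotation at each built-in end:
  1.667 M_A + 0.8333 M_B = 294.3
  0.8333 M_A + 1.667 M_B = 294.3
Solving the pair gives M_A = 117.7 kN·m and M_B = 117.7 kN·m (hogging).

M_B = 117.7 kN·m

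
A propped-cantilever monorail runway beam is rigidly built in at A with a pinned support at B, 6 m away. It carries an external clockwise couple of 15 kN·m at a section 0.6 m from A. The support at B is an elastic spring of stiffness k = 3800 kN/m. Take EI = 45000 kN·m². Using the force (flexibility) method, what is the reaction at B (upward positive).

Choose R_B as the redundant. The primary structure is the cantilever fixed at A.
Free-end deflection of the primary structure under the applied loading (downward +):
  clockwise couple 15 at a = 0.6: M₀a(2L − a)/(2EI) = 51.3/EI
Tip deflection under a unit load at B: L³/(3EI) = 72/EI.
With EI = 45000 kN·m²: δ_0 = 0.00114 m and δ_{BB} = 0.0016 m/kN.
Compatibility — the spring shortens by R_B/k under the reaction it provides: δ_0 − R_B·δ_{BB} = R_B/k. With 1/k = 0.000263 m/kN, R_B = δ_0 / (δ_{BB} + 1/k) = 0.00114 / (0.0016 + 0.000263) = 0.6119 kN.

R_B = 0.6119 kN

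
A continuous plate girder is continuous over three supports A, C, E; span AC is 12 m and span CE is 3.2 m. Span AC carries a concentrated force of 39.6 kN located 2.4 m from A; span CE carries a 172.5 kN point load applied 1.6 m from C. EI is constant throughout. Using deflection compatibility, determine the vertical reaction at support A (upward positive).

R_A = 26.86 kN

Insert a hinge at C; M_C is the redundant, and each span becomes simply supported.
Discontinuity in slope at C on the released structure — sum the simple-span end rotations:
  span AC: point load 39.6 at a = 2.4: Pab(L + a)/(6LEI) = 182.5/EI
  span CE: point load 172.5 at a = 1.6: Pab(L + b)/(6LEI) = 110.4/EI
  relative rotation θ_0 = (182.5 + 110.4)/EI = 292.9/EI
A unit hogging moment at C produces rotation L₁/(3EI) + L₂/(3EI) = 5.067/EI.
Slope continuity at C: θ_0 = M_C·5.067/EI, so M_C = 292.9/5.067 = 57.8 kN·m (hogging).
Span AC, ΣM about A with M_C applied at C: R_C^{AC}·12 = 95.04 + 57.8, so R_C^{AC} = 12.74 kN and R_A = 39.6 − 12.74 = 26.86 kN.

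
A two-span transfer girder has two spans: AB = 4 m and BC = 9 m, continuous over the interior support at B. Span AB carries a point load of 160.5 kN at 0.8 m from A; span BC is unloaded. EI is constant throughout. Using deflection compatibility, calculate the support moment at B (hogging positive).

Take M_B as the redundant. Released structure: two simple spans AB and BC with a hinge at B.
Rotations at B on the released spans (each span's end-slope, ×1/EI):
  span AB: point load 160.5 at a = 0.8: Pab(L + a)/(6LEI) = 82.18/EI
  relative rotation θ_0 = (82.18 + 0)/EI = 82.18/EI
A unit hogging moment at B produces rotation L₁/(3EI) + L₂/(3EI) = 4.333/EI.
Slope continuity at B: θ_0 = M_B·4.333/EI, so M_B = 82.18/4.333 = 18.96 kN·m (hogging).

M_B = 18.96 kN·m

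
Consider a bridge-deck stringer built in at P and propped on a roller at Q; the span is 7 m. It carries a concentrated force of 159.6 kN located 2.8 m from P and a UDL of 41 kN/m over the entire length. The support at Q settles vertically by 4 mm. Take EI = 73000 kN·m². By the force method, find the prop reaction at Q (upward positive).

Release the roller at Q. Primary structure: cantilever fixed at P.
Primary-structure tip deflection at Q by superposition:
  point load 159.6 at a = 2.8: Pa²(3L − a)/(6EI) = 3796/EI
  UDL 41: wL⁴/(8EI) = 12305/EI
  δ_0 = 16101/EI
Tip deflection under a unit load at Q: L³/(3EI) = 114.3/EI.
With EI = 73000 kN·m²: δ_0 = 0.22056 m and δ_{QQ} = 0.001566 m/kN.
Compatibility — the beam at Q must follow the support down by 0.004 m: δ_0 − R_Q·δ_{QQ} = 0.004, so R_Q = (0.22056 − 0.004)/0.001566 = 138.3 kN.

R_Q = 138.3 kN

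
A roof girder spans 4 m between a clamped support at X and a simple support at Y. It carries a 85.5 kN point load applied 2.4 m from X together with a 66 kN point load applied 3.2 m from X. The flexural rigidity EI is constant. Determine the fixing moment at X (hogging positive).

Take the reaction at Y as the redundant and release it; the primary structure is a cantilever fixed at X.
Primary-structure tip deflection at Y by superposition:
  point load 85.5 at a = 2.4: Pa²(3L − a)/(6EI) = 788/EI
  point load 66 at a = 3.2: Pa²(3L − a)/(6EI) = 991.2/EI
  δ_0 = 1779/EI
Tip deflection under a unit load at Y: L³/(3EI) = 21.33/EI.
Compatibility at Y: δ_0 − R_Y·δ_{YY} = 0, so R_Y = 1779/21.33 = 83.4 kN.
Moment equilibrium about X: M_X = Σ(load moments about X) − R_Y·L = 416.4 − 83.4×4 = 82.8 kN·m.

M_X = 82.8 kN·m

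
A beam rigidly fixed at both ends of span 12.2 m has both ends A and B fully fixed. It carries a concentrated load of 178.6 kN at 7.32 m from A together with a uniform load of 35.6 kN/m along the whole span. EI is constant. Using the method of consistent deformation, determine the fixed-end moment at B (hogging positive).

Take the two fixed-end moments M_A, M_B as redundants; the released structure is the simple span AB.
Simple-span end rotations at A and B under the given loads:
  at A: point load 178.6 at a = 7.32: Pab(L + b)/(6LEI) = 1489/EI
  at B: point load 178.6 at a = 7.32: Pab(L + a)/(6LEI) = 1701/EI
  at A: UDL 35.6: wL³/(24EI) = 2694/EI
  at B: UDL 35.6: wL³/(24EI) = 2694/EI
  θ_A0 = 4182/EI,  θ_B0 = 4395/EI
Flexibility coefficients: a unit moment at one end gives L/(3EI) there and L/(6EI) at the far end, so f₁₁ = f₂₂ = 4.067/EI and f₁₂ = f₂₁ = 2.033/EI.
Compatibility — zero rotation at each built-in end:
  4.067 M_A + 2.033 M_B = 4182
  2.033 M_A + 4.067 M_B = 4395
Solving the pair gives M_A = 650.7 kN·m and M_B = 755.3 kN·m (hogging).

M_B = 755.3 kN·m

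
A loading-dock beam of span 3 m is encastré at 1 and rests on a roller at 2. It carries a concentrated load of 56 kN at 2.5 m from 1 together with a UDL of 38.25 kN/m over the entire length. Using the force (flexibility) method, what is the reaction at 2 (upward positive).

R_2 = 85.16 kN

Release the roller at 2. Primary structure: cantilever fixed at 1.
Primary-structure tip deflection at 2 by superposition:
  point load 56 at a = 2.5: Pa²(3L − a)/(6EI) = 379.2/EI
  UDL 38.25: wL⁴/(8EI) = 387.3/EI
  δ_0 = 766.4/EI
Flexibility coefficient — unit upward force at 2: δ_{22} = L³/(3EI) = 9/EI.
The prop prevents deflection at 2: R_2 = δ_0/δ_{22} = 766.4/9 = 85.16 kN.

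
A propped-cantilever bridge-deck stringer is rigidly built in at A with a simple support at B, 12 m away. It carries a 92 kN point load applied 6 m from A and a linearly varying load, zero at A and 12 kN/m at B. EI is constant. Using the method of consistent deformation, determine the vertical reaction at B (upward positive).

Choose R_B as the redundant. The primary structure is the cantilever fixed at A.
Free-end deflection of the primary structure under the applied loading (downward +):
  point load 92 at a = 6: Pa²(3L − a)/(6EI) = 16560/EI
  triangular load, peak 12 at the free end: 11w₀L⁴/(120EI) = 22810/EI
  δ_0 = 39370/EI
Flexibility coefficient — unit upward force at B: δ_{BB} = L³/(3EI) = 576/EI.
The prop prevents deflection at B: R_B = δ_0/δ_{BB} = 39370/576 = 68.35 kN.

R_B = 68.35 kN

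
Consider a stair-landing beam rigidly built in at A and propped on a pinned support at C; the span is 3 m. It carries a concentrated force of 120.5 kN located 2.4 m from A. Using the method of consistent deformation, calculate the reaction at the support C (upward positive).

Choose R_C as the redundant. The primary structure is the cantilever fixed at A.
Free-end deflection of the primary structure under the applied loading (downward +):
  point load 120.5 at a = 2.4: Pa²(3L − a)/(6EI) = 763.5/EI
Flexibility coefficient — unit upward force at C: δ_{CC} = L³/(3EI) = 9/EI.
Compatibility at C: δ_0 − R_C·δ_{CC} = 0, so R_C = 763.5/9 = 84.83 kN.

R_C = 84.83 kN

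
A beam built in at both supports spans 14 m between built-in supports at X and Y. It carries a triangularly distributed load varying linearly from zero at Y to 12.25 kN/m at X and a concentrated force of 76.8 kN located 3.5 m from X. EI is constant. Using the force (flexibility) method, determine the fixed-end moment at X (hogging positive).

Take the two fixed-end moments M_X, M_Y as redundants; the released structure is the simple span XY.
On the primary (simply-supported) span, the end slopes from the loading are:
  at X: triangular load, peak 12.25: w₀L³/(45EI) = 747/EI
  at Y: triangular load, peak 12.25: 7w₀L³/(360EI) = 653.6/EI
  at X: point load 76.8 at a = 3.5: Pab(L + b)/(6LEI) = 823.2/EI
  at Y: point load 76.8 at a = 3.5: Pab(L + a)/(6LEI) = 588/EI
  θ_X0 = 1570/EI,  θ_Y0 = 1242/EI
Flexibility coefficients: a unit moment at one end gives L/(3EI) there and L/(6EI) at the far end, so f₁₁ = f₂₂ = 4.667/EI and f₁₂ = f₂₁ = 2.333/EI.
Compatibility — zero rotation at each built-in end:
  4.667 M_X + 2.333 M_Y = 1570
  2.333 M_X + 4.667 M_Y = 1242
Solving the pair gives M_X = 271.2 kN·m and M_Y = 130.4 kN·m (hogging).

M_X = 271.2 kN·m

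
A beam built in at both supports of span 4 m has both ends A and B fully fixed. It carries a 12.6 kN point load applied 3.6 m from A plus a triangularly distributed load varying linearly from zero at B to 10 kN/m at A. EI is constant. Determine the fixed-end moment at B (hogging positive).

Release both end moments; the primary structure is a simply-supported span AB with redundants M_A and M_B.
End rotations of the released simple span under the applied load (×1/EI):
  at A: point load 12.6 at a = 3.6: Pab(L + b)/(6LEI) = 3.326/EI
  at B: point load 12.6 at a = 3.6: Pab(L + a)/(6LEI) = 5.746/EI
  at A: triangular load, peak 10: w₀L³/(45EI) = 14.22/EI
  at B: triangular load, peak 10: 7w₀L³/(360EI) = 12.44/EI
  θ_A0 = 17.55/EI,  θ_B0 = 18.19/EI
Flexibility coefficients: a unit moment at one end gives L/(3EI) there and L/(6EI) at the far end, so f₁₁ = f₂₂ = 1.333/EI and f₁₂ = f₂₁ = 0.6667/EI.
Compatibility — zero rotation at each built-in end:
  1.333 M_A + 0.6667 M_B = 17.55
  0.6667 M_A + 1.333 M_B = 18.19
Solving the pair gives M_A = 8.454 kN·m and M_B = 9.416 kN·m (hogging).

M_B = 9.416 kN·m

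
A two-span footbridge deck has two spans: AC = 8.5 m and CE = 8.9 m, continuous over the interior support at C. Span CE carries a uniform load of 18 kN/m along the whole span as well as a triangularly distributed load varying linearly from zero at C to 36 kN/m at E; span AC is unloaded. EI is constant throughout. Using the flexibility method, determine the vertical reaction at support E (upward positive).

Release continuity at C by inserting a hinge; the redundant is the internal moment M_C. The primary structure is two simply-supported spans AC and CE.
End slopes at the hinge C, treating each span as simply supported:
  span CE: UDL 18: wL³/(24EI) = 528.7/EI
  span CE: triangular load, peak 36: 7w₀L³/(360EI) = 493.5/EI
  relative rotation θ_0 = (0 + 1022)/EI = 1022/EI
A unit hogging moment at C produces rotation L₁/(3EI) + L₂/(3EI) = 5.8/EI.
Compatibility: M_C·(L₁+L₂)/(3EI) = θ_0, giving M_C = 176.2 kN·m (hogging).
Span CE, ΣM about E: R_C^{CE}·8.9 = 1188 + 176.2, so R_C^{CE} = 153.3 kN and R_E = 320.4 − 153.3 = 167.1 kN.

R_E = 167.1 kN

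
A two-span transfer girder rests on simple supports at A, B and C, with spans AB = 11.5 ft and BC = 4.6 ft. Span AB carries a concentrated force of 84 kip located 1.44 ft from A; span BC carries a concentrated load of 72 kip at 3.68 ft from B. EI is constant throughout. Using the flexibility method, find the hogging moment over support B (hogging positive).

M_B = 51.61 kip·ft

Release continuity at B by inserting a hinge; the redundant is the internal moment M_B. The primary structure is two simply-supported spans AB and BC.
End slopes at the hinge B, treating each span as simply supported:
  span AB: point load 84 at a = 1.44: Pab(L + a)/(6LEI) = 228.2/EI
  span BC: point load 72 at a = 3.68: Pab(L + b)/(6LEI) = 48.75/EI
  relative rotation θ_0 = (228.2 + 48.75)/EI = 277/EI
A unit hogging moment at B produces rotation L₁/(3EI) + L₂/(3EI) = 5.367/EI.
Slope continuity at B: θ_0 = M_B·5.367/EI, so M_B = 277/5.367 = 51.61 kip·ft (hogging).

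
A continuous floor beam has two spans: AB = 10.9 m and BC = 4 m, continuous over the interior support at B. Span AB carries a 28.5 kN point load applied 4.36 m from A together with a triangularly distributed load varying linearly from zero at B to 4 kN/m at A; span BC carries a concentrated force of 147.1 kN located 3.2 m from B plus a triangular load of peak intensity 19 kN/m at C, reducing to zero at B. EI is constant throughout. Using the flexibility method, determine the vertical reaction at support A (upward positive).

R_A = 24.44 kN

Release continuity at B by inserting a hinge; the redundant is the internal moment M_B. The primary structure is two simply-supported spans AB and BC.
Rotations at B on the released spans (each span's end-slope, ×1/EI):
  span AB: point load 28.5 at a = 4.36: Pab(L + a)/(6LEI) = 189.6/EI
  span AB: triangular load, peak 4: 7w₀L³/(360EI) = 100.7/EI
  span BC: point load 147.1 at a = 3.2: Pab(L + b)/(6LEI) = 75.32/EI
  span BC: triangular load, peak 19: 7w₀L³/(360EI) = 23.64/EI
  relative rotation θ_0 = (290.3 + 98.96)/EI = 389.3/EI
A unit hogging moment at B produces rotation L₁/(3EI) + L₂/(3EI) = 4.967/EI.
Slope continuity at B: θ_0 = M_B·4.967/EI, so M_B = 389.3/4.967 = 78.38 kN·m (hogging).
Span AB, ΣM about A with M_B applied at B: R_B^{AB}·10.9 = 203.5 + 78.38, so R_B^{AB} = 25.86 kN and R_A = 50.3 − 25.86 = 24.44 kN.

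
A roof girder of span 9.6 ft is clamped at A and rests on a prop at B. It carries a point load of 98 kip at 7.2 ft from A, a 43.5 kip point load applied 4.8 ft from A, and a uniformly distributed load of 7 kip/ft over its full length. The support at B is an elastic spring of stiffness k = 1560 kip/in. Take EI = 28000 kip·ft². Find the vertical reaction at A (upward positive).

R_A = 108.4 kip

Release the roller at B. Primary structure: cantilever fixed at A.
Free-end deflection of the primary structure under the applied loading (downward +):
  point load 98 at a = 7.2: Pa²(3L − a)/(6EI) = 18289/EI
  point load 43.5 at a = 4.8: Pa²(3L − a)/(6EI) = 4009/EI
  UDL 7: wL⁴/(8EI) = 7432/EI
  δ_0 = 29730/EI
Flexibility coefficient — unit upward force at B: δ_{BB} = L³/(3EI) = 294.9/EI.
With EI = 28000 kip·ft²: δ_0 = 1.0618 ft and δ_{BB} = 0.010533 ft/kip.
Compatibility — the spring shortens by R_B/k under the reaction it provides: δ_0 − R_B·δ_{BB} = R_B/k. With 1/k = 1/(1560×12) ft/kip = 0.000053 ft/kip, R_B = δ_0 / (δ_{BB} + 1/k) = 1.0618 / (0.010533 + 0.000053) = 100.3 kip.
Vertical equilibrium: R_A = ΣP − R_B = 208.7 − 100.3 = 108.4 kip.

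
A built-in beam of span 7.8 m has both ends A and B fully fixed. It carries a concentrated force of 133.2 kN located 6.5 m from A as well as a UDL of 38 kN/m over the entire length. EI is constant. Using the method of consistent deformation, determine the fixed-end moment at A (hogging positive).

Release both end moments; the primary structure is a simply-supported span AB with redundants M_A and M_B.
End rotations of the released simple span under the applied load (×1/EI):
  at A: point load 133.2 at a = 6.5: Pab(L + b)/(6LEI) = 218.9/EI
  at B: point load 133.2 at a = 6.5: Pab(L + a)/(6LEI) = 343.9/EI
  at A: UDL 38: wL³/(24EI) = 751.4/EI
  at B: UDL 38: wL³/(24EI) = 751.4/EI
  θ_A0 = 970.2/EI,  θ_B0 = 1095/EI
Flexibility coefficients: a unit moment at one end gives L/(3EI) there and L/(6EI) at the far end, so f₁₁ = f₂₂ = 2.6/EI and f₁₂ = f₂₁ = 1.3/EI.
Compatibility — zero rotation at each built-in end:
  2.6 M_A + 1.3 M_B = 970.2
  1.3 M_A + 2.6 M_B = 1095
Solving the pair gives M_A = 216.7 kN·m and M_B = 312.9 kN·m (hogging).

M_A = 216.7 kN·m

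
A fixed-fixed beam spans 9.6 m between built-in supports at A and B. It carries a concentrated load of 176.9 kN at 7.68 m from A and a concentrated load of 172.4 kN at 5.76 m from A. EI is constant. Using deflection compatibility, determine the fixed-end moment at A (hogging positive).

Release both end moments; the primary structure is a simply-supported span AB with redundants M_A and M_B.
On the primary (simply-supported) span, the end slopes from the loading are:
  at A: point load 176.9 at a = 7.68: Pab(L + b)/(6LEI) = 521.7/EI
  at B: point load 176.9 at a = 7.68: Pab(L + a)/(6LEI) = 782.5/EI
  at A: point load 172.4 at a = 5.76: Pab(L + b)/(6LEI) = 889.7/EI
  at B: point load 172.4 at a = 5.76: Pab(L + a)/(6LEI) = 1017/EI
  θ_A0 = 1411/EI,  θ_B0 = 1799/EI
Flexibility coefficients: a unit moment at one end gives L/(3EI) there and L/(6EI) at the far end, so f₁₁ = f₂₂ = 3.2/EI and f₁₂ = f₂₁ = 1.6/EI.
Compatibility — zero rotation at each built-in end:
  3.2 M_A + 1.6 M_B = 1411
  1.6 M_A + 3.2 M_B = 1799
Solving the pair gives M_A = 213.2 kN·m and M_B = 455.7 kN·m (hogging).

M_A = 213.2 kN·m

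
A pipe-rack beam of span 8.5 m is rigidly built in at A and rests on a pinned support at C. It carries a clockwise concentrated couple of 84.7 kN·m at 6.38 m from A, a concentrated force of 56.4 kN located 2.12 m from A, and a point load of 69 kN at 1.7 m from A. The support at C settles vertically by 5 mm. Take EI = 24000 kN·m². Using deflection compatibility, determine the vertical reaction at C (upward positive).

R_C = 22.12 kN

Choose R_C as the redundant. The primary structure is the cantilever fixed at A.
Free-end deflection of the primary structure under the applied loading (downward +):
  clockwise couple 84.7 at a = 6.38: M₀a(2L − a)/(2EI) = 2869/EI
  point load 56.4 at a = 2.12: Pa²(3L − a)/(6EI) = 987.7/EI
  point load 69 at a = 1.7: Pa²(3L − a)/(6EI) = 791/EI
  δ_0 = 4648/EI
Flexibility coefficient — unit upward force at C: δ_{CC} = L³/(3EI) = 204.7/EI.
With EI = 24000 kN·m²: δ_0 = 0.19367 m and δ_{CC} = 0.00853 m/kN.
Compatibility — the beam at C must follow the support down by 0.005 m: δ_0 − R_C·δ_{CC} = 0.005, so R_C = (0.19367 − 0.005)/0.00853 = 22.12 kN.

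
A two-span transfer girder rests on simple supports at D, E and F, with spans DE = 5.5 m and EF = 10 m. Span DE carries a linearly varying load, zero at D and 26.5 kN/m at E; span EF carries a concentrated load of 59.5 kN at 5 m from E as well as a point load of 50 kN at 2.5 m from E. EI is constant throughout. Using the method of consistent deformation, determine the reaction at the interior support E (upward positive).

Insert a hinge at E; M_E is the redundant, and each span becomes simply supported.
Rotations at E on the released spans (each span's end-slope, ×1/EI):
  span DE: triangular load, peak 26.5: w₀L³/(45EI) = 97.98/EI
  span EF: point load 59.5 at a = 5: Pab(L + b)/(6LEI) = 371.9/EI
  span EF: point load 50 at a = 2.5: Pab(L + b)/(6LEI) = 273.4/EI
  relative rotation θ_0 = (97.98 + 645.3)/EI = 743.3/EI
A unit hogging moment at E produces rotation L₁/(3EI) + L₂/(3EI) = 5.167/EI.
Compatibility: M_E·(L₁+L₂)/(3EI) = θ_0, giving M_E = 143.9 kN·m (hogging).
Span DE, ΣM about D with M_E applied at E: R_E^{DE}·5.5 = 267.2 + 143.9, so R_E^{DE} = 74.74 kN and R_D = 72.88 − 74.74 = -1.865 kN.
Span EF, ΣM about F: R_E^{EF}·10 = 672.5 + 143.9, so R_E^{EF} = 81.64 kN and R_F = 109.5 − 81.64 = 27.86 kN.
R_E = 74.74 + 81.64 = 156.4 kN.

R_E = 156.4 kN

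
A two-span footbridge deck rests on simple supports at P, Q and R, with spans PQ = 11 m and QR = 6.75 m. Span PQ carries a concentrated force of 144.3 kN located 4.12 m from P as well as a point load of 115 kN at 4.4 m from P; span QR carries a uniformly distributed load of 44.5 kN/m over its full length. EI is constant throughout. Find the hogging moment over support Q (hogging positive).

M_Q = 386.5 kN·m

Release continuity at Q by inserting a hinge; the redundant is the internal moment M_Q. The primary structure is two simply-supported spans PQ and QR.
Discontinuity in slope at Q on the released structure — sum the simple-span end rotations:
  span PQ: point load 144.3 at a = 4.12: Pab(L + a)/(6LEI) = 937/EI
  span PQ: point load 115 at a = 4.4: Pab(L + a)/(6LEI) = 779.2/EI
  span QR: UDL 44.5: wL³/(24EI) = 570.2/EI
  relative rotation θ_0 = (1716 + 570.2)/EI = 2287/EI
A unit hogging moment at Q produces rotation L₁/(3EI) + L₂/(3EI) = 5.917/EI.
Slope continuity at Q: θ_0 = M_Q·5.917/EI, so M_Q = 2287/5.917 = 386.5 kN·m (hogging).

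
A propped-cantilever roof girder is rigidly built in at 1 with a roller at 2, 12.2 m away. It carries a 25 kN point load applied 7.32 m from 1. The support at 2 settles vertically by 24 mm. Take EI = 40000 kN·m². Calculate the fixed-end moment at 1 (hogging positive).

M_1 = 70.59 kN·m

Choose R_2 as the redundant. The primary structure is the cantilever fixed at 1.
Deflection at 2 on the released cantilever, summing each load's contribution:
  point load 25 at a = 7.32: Pa²(3L − a)/(6EI) = 6537/EI
Tip deflection under a unit load at 2: L³/(3EI) = 605.3/EI.
With EI = 40000 kN·m²: δ_0 = 0.16343 m and δ_{22} = 0.015132 m/kN.
Compatibility — the beam at 2 must follow the support down by 0.024 m: δ_0 − R_2·δ_{22} = 0.024, so R_2 = (0.16343 − 0.024)/0.015132 = 9.214 kN.
Moment equilibrium about 1: M_1 = Σ(load moments about 1) − R_2·L = 183 − 9.214×12.2 = 70.59 kN·m.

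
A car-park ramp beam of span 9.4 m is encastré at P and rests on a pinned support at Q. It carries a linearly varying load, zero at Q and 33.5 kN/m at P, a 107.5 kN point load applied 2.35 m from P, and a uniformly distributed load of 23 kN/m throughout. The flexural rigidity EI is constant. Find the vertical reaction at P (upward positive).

Take the reaction at Q as the redundant and release it; the primary structure is a cantilever fixed at P.
Primary-structure tip deflection at Q by superposition:
  triangular load, peak 33.5 at the fixed end: w₀L⁴/(30EI) = 8718/EI
  point load 107.5 at a = 2.35: Pa²(3L − a)/(6EI) = 2558/EI
  UDL 23: wL⁴/(8EI) = 22447/EI
  δ_0 = 33723/EI
Tip deflection under a unit load at Q: L³/(3EI) = 276.9/EI.
The prop prevents deflection at Q: R_Q = δ_0/δ_{QQ} = 33723/276.9 = 121.8 kN.
Vertical equilibrium: R_P = ΣP − R_Q = 481.1 − 121.8 = 359.3 kN.

R_P = 359.3 kN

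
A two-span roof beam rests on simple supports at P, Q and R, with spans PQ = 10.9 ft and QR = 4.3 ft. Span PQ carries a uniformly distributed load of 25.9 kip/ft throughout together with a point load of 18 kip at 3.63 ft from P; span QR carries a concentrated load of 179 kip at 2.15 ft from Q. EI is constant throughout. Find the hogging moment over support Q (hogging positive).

Take M_Q as the redundant. Released structure: two simple spans PQ and QR with a hinge at Q.
Rotations at Q on the released spans (each span's end-slope, ×1/EI):
  span PQ: UDL 25.9: wL³/(24EI) = 1398/EI
  span PQ: point load 18 at a = 3.63: Pab(L + a)/(6LEI) = 105.5/EI
  span QR: point load 179 at a = 2.15: Pab(L + b)/(6LEI) = 206.9/EI
  relative rotation θ_0 = (1503 + 206.9)/EI = 1710/EI
A unit hogging moment at Q produces rotation L₁/(3EI) + L₂/(3EI) = 5.067/EI.
Compatibility: M_Q·(L₁+L₂)/(3EI) = θ_0, giving M_Q = 337.5 kip·ft (hogging).

M_Q = 337.5 kip·ft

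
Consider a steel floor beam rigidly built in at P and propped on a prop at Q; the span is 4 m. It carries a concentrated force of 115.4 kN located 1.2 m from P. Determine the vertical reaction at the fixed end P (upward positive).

Take the reaction at Q as the redundant and release it; the primary structure is a cantilever fixed at P.
Free-end deflection of the primary structure under the applied loading (downward +):
  point load 115.4 at a = 1.2: Pa²(3L − a)/(6EI) = 299.1/EI
Tip deflection under a unit load at Q: L³/(3EI) = 21.33/EI.
The prop prevents deflection at Q: R_Q = δ_0/δ_{QQ} = 299.1/21.33 = 14.02 kN.
Vertical equilibrium: R_P = ΣP − R_Q = 115.4 − 14.02 = 101.4 kN.

R_P = 101.4 kN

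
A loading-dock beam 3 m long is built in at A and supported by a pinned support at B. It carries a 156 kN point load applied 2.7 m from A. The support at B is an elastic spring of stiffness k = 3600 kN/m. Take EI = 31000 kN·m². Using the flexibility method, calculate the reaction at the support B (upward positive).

R_B = 67.8 kN

Take the reaction at B as the redundant and release it; the primary structure is a cantilever fixed at A.
Primary-structure tip deflection at B by superposition:
  point load 156 at a = 2.7: Pa²(3L − a)/(6EI) = 1194/EI
Flexibility coefficient — unit upward force at B: δ_{BB} = L³/(3EI) = 9/EI.
With EI = 31000 kN·m²: δ_0 = 0.038519 m and δ_{BB} = 0.00029 m/kN.
Compatibility — the spring shortens by R_B/k under the reaction it provides: δ_0 − R_B·δ_{BB} = R_B/k. With 1/k = 0.000278 m/kN, R_B = δ_0 / (δ_{BB} + 1/k) = 0.038519 / (0.00029 + 0.000278) = 67.8 kN.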